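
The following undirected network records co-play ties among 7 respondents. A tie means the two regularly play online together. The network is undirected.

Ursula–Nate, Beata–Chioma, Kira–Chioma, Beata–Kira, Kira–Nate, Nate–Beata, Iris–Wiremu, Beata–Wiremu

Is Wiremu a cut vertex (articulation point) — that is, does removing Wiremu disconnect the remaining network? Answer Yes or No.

Removing Wiremu leaves {Beata, Chioma, Kira, Nate, and Ursula} with no path to {Iris}, so the network splits into 2 components. Wiremu is a cut vertex.

Yes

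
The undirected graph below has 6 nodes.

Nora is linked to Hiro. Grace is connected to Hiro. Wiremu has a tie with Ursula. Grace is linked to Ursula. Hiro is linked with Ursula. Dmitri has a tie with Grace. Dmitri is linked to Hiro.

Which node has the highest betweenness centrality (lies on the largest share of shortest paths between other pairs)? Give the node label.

Unnormalized betweenness of each node: Dmitri:0, Grace:1, Hiro:5, Nora:0, Ursula:4, Wiremu:0.
Hiro has the largest value, 5, making it the main broker — the node through which the most shortest paths run.

Hiro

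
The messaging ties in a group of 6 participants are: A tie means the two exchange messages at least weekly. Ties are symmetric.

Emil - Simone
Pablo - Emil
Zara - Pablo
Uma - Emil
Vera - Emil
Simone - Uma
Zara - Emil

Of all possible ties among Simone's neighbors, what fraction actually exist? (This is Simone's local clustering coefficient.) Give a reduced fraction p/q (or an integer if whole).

Simone's neighbors: Emil and Uma (k = 2).
Possible neighbor pairs: C(2,2) = 1. Edges among them: Emil–Uma → e = 1.
Clustering(Simone) = 1/1.

1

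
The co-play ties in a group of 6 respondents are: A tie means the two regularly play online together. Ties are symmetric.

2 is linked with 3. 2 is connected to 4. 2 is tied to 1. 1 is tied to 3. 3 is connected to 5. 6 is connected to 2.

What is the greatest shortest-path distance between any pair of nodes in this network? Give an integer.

Eccentricity of each node (its greatest distance to any other): 1:2, 2:2, 3:2, 4:3, 5:3, 6:3.
The maximum eccentricity is 3, realized for instance by the pair 5–4 via 5 – 3 – 2 – 4. So the diameter is 3.

3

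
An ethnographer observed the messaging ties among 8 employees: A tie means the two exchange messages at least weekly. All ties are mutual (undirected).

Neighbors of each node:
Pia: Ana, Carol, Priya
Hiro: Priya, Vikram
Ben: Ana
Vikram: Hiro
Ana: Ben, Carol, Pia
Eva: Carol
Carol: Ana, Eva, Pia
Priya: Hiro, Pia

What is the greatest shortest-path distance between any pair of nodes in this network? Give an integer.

Eccentricity of each node (its greatest distance to any other): Ana:4, Ben:5, Carol:4, Eva:5, Hiro:4, Pia:3, Priya:3, Vikram:5.
The maximum eccentricity is 5, realized for instance by the pair Vikram–Eva via Vikram – Hiro – Priya – Pia – Carol – Eva. So the diameter is 5.

5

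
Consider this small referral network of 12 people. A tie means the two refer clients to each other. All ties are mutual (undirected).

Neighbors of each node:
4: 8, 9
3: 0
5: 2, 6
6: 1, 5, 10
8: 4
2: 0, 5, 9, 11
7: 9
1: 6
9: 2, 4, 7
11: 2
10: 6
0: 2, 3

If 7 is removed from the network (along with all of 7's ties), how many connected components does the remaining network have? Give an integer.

1

7's neighbors (9) remain reachable from one another through other ties, so the rest of the network stays in one piece.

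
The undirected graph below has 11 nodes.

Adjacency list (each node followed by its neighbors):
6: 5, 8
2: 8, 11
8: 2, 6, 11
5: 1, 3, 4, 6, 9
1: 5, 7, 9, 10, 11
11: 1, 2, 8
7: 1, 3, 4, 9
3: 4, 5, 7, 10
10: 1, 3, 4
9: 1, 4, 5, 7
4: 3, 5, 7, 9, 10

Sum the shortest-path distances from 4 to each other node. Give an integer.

Distances from 4: 1:2, 2:4, 3:1, 5:1, 6:2, 7:1, 8:3, 9:1, 10:1, 11:3.
Sum = 2 + 4 + 1 + 1 + 2 + 1 + 3 + 1 + 1 + 3 = 19.

19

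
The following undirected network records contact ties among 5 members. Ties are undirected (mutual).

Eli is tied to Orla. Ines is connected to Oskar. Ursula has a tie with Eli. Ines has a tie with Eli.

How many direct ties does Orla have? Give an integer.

1

Orla is directly tied to Eli. That is 1 neighbor, so the degree of Orla is 1.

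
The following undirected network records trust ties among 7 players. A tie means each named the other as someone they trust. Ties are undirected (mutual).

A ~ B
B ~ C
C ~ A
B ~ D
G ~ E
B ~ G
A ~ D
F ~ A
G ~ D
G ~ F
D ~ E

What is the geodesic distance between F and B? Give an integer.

One shortest route is F – A – B, which uses 2 edges, and F and B are not directly tied, so nothing shorter exists. So d(F,B) = 2.

2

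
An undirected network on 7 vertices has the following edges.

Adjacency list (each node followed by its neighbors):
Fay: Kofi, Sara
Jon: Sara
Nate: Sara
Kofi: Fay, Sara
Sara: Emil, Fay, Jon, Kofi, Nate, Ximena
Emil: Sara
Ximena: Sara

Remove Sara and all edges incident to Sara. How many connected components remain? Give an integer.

Without Sara, the remaining ties split the others into: {Jon}; {Fay, Kofi}; {Emil}; {Nate}; {Ximena}.
That's 5 separate components.

5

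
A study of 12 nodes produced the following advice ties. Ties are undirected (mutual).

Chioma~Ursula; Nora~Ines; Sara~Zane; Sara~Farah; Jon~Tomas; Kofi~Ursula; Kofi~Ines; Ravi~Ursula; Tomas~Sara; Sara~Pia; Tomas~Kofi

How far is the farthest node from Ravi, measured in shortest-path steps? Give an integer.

5

Distances from Ravi: Chioma:2, Farah:5, Ines:3, Jon:4, Kofi:2, Nora:4, Pia:5, Sara:4, Tomas:3, Ursula:1, Zane:5.
The largest is 5 (to Zane, Farah, and Pia), so the eccentricity of Ravi is 5.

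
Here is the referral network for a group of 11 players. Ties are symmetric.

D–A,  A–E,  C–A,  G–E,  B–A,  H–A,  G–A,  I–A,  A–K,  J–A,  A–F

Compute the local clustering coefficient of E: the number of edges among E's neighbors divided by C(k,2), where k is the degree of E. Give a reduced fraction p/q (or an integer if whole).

1

E's neighbors: A and G (k = 2).
Possible neighbor pairs: C(2,2) = 1. Edges among them: A–G → e = 1.
Clustering(E) = 1/1.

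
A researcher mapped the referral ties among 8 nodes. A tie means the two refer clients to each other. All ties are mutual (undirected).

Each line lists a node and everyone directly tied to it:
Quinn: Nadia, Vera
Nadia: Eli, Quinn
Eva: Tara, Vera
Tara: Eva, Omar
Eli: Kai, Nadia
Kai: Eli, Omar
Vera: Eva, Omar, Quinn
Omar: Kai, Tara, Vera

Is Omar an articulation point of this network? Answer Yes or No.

No

Even without Omar, every remaining node can still reach every other (the residual graph is connected), so Omar is not a cut vertex.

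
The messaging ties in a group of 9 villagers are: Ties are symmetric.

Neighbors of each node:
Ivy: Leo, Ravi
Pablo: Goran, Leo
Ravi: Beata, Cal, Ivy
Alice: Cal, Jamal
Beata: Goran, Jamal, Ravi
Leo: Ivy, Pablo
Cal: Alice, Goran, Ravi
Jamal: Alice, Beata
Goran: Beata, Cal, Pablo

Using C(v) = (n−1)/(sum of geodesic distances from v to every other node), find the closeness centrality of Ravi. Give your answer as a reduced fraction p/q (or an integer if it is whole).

Distances from Ravi: Alice:2, Beata:1, Cal:1, Goran:2, Ivy:1, Jamal:2, Leo:2, Pablo:3. Sum = 14.
n = 9, so closeness = 8/14 = 4/7.

4/7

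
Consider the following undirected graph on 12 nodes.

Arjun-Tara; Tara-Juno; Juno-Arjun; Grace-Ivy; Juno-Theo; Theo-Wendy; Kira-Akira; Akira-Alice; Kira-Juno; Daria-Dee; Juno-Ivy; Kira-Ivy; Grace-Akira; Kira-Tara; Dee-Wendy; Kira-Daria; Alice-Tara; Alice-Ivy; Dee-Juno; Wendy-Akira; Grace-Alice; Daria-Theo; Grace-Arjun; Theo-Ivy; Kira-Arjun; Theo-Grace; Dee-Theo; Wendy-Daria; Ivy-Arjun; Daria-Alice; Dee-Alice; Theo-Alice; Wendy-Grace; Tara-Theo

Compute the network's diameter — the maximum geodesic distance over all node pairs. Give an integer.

2

Eccentricity of each node (its greatest distance to any other): Akira:2, Alice:2, Arjun:2, Daria:2, Dee:2, Grace:2, Ivy:2, Juno:2, Kira:2, Tara:2, Theo:2, Wendy:2.
The maximum eccentricity is 2, realized for instance by the pair Wendy–Juno via Wendy – Dee – Juno. So the diameter is 2.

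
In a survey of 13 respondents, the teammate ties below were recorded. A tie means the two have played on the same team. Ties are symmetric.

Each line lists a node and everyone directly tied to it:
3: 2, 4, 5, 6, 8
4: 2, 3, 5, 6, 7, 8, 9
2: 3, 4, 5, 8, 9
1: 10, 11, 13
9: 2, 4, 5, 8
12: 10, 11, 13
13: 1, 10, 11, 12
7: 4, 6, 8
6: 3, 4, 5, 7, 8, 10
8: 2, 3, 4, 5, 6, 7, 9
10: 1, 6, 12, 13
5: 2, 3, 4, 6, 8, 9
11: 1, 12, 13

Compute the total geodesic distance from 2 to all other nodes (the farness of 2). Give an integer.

Distances from 2: 1:4, 3:1, 4:1, 5:1, 6:2, 7:2, 8:1, 9:1, 10:3, 11:5, 12:4, 13:4.
Sum = 4 + 1 + 1 + 1 + 2 + 2 + 1 + 1 + 3 + 5 + 4 + 4 = 29.

29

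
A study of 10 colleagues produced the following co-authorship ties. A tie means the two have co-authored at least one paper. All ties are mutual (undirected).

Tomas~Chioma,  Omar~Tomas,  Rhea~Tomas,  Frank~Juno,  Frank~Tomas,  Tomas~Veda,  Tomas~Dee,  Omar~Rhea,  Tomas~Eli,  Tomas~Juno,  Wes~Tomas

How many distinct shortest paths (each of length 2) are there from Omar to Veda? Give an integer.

1

The shortest distance is 2, and the only length-2 path is Omar–Tomas–Veda. So there is exactly 1 shortest path.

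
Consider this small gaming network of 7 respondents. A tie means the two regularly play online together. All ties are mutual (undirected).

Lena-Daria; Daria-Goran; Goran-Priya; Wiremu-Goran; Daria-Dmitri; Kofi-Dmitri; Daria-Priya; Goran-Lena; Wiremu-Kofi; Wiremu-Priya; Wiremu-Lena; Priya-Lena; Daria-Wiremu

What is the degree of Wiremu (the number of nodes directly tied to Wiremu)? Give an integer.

Wiremu is directly tied to Daria, Goran, Kofi, Lena, and Priya. That is 5 neighbors, so the degree of Wiremu is 5.

5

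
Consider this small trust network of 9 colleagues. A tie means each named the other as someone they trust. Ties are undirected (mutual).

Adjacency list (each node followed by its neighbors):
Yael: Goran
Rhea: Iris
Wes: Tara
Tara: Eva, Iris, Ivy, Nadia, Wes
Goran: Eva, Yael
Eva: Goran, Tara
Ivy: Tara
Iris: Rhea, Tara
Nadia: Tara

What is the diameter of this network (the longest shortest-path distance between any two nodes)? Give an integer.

Eccentricity of each node (its greatest distance to any other): Eva:3, Goran:4, Iris:4, Ivy:4, Nadia:4, Rhea:5, Tara:3, Wes:4, Yael:5.
The maximum eccentricity is 5, realized for instance by the pair Yael–Rhea via Yael – Goran – Eva – Tara – Iris – Rhea. So the diameter is 5.

5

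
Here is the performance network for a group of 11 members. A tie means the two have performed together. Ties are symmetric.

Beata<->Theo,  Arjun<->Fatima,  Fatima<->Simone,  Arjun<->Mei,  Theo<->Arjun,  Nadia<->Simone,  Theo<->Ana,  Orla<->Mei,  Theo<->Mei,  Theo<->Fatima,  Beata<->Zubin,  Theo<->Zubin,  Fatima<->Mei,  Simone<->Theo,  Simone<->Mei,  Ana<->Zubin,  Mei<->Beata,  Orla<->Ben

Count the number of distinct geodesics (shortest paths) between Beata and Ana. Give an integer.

The shortest distance is 2. The length-2 paths are: Beata–Zubin–Ana; Beata–Theo–Ana.
That gives 2 distinct shortest paths.

2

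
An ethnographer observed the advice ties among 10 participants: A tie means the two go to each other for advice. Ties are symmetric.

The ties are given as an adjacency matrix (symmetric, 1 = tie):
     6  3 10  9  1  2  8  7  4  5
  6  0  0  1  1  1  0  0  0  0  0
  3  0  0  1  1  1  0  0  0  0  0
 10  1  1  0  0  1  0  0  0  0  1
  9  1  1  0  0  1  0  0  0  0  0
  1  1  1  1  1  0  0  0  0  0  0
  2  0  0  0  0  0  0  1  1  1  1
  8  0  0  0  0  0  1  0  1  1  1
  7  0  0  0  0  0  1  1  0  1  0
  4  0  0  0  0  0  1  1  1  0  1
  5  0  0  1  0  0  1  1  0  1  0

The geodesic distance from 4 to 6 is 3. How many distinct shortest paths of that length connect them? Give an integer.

The shortest distance is 3, and the only length-3 path is 4–5–10–6. So there is exactly 1 shortest path.

1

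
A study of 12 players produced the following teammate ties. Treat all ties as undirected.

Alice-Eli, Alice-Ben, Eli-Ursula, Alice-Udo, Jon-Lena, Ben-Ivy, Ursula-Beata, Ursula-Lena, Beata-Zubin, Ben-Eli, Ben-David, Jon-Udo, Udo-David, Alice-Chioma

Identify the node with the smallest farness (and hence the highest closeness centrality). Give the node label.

Farness (sum of distances to all others) for each node — Alice:22, Beata:31, Ben:23, Chioma:32, David:28, Eli:21, Ivy:33, Jon:28, Lena:28, Udo:26, Ursula:23, Zubin:41.
The smallest farness is 21, for Eli, so Eli has the highest closeness.

Eli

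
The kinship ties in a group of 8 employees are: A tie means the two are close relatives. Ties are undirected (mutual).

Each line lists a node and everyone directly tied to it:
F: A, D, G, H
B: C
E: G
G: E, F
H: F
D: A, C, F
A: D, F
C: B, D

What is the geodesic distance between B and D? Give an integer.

One shortest route is B – C – D, which uses 2 edges, and B and D are not directly tied, so nothing shorter exists. So d(B,D) = 2.

2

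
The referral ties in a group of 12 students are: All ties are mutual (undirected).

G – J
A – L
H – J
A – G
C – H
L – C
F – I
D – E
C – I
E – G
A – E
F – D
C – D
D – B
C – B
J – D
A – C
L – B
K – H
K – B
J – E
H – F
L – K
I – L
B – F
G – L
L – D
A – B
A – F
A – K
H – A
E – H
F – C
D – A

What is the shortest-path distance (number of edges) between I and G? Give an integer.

2

One shortest route is I – L – G, which uses 2 edges, and I and G are not directly tied, so nothing shorter exists. So d(I,G) = 2.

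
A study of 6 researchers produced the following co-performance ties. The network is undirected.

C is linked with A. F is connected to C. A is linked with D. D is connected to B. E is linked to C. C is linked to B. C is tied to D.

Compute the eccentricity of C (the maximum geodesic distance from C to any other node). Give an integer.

Distances from C: A:1, B:1, D:1, E:1, F:1.
The largest is 1 (to A, F, B, D, and E), so the eccentricity of C is 1.

1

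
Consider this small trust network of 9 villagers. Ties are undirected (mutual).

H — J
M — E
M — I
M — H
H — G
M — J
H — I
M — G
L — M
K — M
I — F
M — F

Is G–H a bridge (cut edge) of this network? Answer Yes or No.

No

Even without that edge, G still reaches H via G – M – H, so the network stays connected. Not a bridge.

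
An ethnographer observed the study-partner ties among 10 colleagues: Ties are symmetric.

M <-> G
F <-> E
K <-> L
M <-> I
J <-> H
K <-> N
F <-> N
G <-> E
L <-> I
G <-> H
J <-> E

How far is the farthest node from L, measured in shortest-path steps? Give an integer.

5

Distances from L: E:4, F:3, G:3, H:4, I:1, J:5, K:1, M:2, N:2.
The largest is 5 (to J), so the eccentricity of L is 5.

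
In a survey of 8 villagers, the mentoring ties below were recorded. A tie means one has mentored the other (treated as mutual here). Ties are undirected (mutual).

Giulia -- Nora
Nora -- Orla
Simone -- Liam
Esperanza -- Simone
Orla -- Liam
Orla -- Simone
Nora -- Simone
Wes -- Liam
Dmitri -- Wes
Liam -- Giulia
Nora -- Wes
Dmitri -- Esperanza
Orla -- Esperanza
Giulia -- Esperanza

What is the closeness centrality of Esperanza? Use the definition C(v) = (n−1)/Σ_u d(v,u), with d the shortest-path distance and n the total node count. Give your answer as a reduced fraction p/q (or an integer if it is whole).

Distances from Esperanza: Dmitri:1, Giulia:1, Liam:2, Nora:2, Orla:1, Simone:1, Wes:2. Sum = 10.
n = 8, so closeness = 7/10.

7/10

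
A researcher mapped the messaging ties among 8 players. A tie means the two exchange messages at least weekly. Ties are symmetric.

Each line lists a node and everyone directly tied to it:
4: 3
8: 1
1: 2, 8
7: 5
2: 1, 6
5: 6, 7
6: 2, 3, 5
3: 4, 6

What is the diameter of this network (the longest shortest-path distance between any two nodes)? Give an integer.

5

Eccentricity of each node (its greatest distance to any other): 1:4, 2:3, 3:4, 4:5, 5:4, 6:3, 7:5, 8:5.
The maximum eccentricity is 5, realized for instance by the pair 8–7 via 8 – 1 – 2 – 6 – 5 – 7. So the diameter is 5.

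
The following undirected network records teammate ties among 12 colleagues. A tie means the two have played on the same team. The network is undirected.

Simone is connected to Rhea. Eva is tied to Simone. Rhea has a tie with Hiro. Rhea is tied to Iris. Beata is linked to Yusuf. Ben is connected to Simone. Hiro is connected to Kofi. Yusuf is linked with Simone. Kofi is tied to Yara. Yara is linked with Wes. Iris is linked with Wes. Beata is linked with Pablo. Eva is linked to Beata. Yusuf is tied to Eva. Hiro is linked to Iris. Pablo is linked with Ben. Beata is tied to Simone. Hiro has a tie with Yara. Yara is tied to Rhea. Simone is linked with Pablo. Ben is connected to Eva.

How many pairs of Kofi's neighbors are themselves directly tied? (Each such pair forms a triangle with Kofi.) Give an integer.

1

Kofi's neighbors: Hiro and Yara.
Neighbor pairs that are themselves tied: Kofi–Hiro–Yara. Each forms one triangle with Kofi, for 1 in total.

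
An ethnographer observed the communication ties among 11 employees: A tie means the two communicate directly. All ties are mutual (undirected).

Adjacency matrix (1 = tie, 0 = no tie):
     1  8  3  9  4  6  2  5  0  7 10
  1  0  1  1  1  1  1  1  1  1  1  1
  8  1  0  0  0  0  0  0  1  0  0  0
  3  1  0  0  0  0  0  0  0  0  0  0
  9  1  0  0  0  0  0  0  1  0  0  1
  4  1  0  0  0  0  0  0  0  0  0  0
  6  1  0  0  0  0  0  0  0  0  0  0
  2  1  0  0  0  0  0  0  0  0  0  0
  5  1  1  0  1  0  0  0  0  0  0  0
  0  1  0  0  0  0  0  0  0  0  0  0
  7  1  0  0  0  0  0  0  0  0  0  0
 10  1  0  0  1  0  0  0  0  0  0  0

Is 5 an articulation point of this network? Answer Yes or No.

No

Even without 5, every remaining node can still reach every other (the residual graph is connected), so 5 is not a cut vertex.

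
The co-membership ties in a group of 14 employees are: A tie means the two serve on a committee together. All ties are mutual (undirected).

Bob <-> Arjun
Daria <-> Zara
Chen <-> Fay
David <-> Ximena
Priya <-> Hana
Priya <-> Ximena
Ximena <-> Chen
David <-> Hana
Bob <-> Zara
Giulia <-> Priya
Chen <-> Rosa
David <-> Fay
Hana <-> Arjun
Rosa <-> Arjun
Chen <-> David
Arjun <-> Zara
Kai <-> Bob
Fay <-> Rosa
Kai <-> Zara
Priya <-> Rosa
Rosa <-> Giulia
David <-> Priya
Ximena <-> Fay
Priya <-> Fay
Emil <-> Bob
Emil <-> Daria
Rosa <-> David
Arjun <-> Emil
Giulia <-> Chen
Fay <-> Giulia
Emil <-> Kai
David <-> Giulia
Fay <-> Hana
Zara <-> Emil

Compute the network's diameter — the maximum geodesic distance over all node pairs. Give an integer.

5

Eccentricity of each node (its greatest distance to any other): Arjun:3, Bob:4, Chen:4, Daria:5, David:4, Emil:4, Fay:4, Giulia:4, Hana:3, Kai:5, Priya:4, Rosa:3, Ximena:5, Zara:4.
The maximum eccentricity is 5, realized for instance by the pair Ximena–Kai via Ximena – David – Rosa – Arjun – Emil – Kai. So the diameter is 5.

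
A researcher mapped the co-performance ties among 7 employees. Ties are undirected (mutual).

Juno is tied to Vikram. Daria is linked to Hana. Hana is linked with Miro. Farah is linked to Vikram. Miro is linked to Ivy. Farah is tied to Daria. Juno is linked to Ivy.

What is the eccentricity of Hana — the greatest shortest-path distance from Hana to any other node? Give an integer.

3

Distances from Hana: Daria:1, Farah:2, Ivy:2, Juno:3, Miro:1, Vikram:3.
The largest is 3 (to Juno and Vikram), so the eccentricity of Hana is 3.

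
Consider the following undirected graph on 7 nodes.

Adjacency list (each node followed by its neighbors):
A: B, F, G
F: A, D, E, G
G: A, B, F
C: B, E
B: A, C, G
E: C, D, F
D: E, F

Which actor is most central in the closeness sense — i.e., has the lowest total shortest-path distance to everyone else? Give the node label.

F

Farness (sum of distances to all others) for each node — A:9, B:10, C:10, D:11, E:9, F:8, G:9.
The smallest farness is 8, for F, so F has the highest closeness.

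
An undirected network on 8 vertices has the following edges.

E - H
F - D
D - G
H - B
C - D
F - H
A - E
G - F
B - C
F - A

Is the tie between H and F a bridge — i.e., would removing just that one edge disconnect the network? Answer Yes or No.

No

Even without that edge, H still reaches F via H – E – A – F, so the network stays connected. Not a bridge.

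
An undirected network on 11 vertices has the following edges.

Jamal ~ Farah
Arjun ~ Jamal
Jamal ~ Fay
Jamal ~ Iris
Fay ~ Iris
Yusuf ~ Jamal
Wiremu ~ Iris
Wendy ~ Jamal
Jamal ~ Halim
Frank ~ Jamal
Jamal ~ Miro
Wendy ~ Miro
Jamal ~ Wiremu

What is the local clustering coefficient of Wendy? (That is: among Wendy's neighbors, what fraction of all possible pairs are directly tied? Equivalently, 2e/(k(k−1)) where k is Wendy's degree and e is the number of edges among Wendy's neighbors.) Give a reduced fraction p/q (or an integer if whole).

Wendy's neighbors: Jamal and Miro (k = 2).
Possible neighbor pairs: C(2,2) = 1. Edges among them: Jamal–Miro → e = 1.
Clustering(Wendy) = 1/1.

1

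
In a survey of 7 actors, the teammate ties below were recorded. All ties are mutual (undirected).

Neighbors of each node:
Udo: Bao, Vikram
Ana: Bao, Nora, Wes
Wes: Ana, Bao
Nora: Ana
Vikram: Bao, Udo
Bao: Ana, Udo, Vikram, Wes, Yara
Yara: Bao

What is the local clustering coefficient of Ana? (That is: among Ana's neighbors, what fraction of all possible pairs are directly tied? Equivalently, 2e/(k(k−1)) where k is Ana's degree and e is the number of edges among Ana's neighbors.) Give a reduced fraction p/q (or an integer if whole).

Ana's neighbors: Bao, Nora, and Wes (k = 3).
Possible neighbor pairs: C(3,2) = 3. Edges among them: Bao–Wes → e = 1.
Clustering(Ana) = 1/3.

1/3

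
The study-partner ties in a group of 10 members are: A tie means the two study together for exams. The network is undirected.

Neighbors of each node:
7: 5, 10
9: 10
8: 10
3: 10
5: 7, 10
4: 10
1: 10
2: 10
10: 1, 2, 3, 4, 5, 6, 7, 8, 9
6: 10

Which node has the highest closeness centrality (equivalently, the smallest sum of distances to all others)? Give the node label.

10

Farness (sum of distances to all others) for each node — 1:17, 2:17, 3:17, 4:17, 5:16, 6:17, 7:16, 8:17, 9:17, 10:9.
The smallest farness is 9, for 10, so 10 has the highest closeness.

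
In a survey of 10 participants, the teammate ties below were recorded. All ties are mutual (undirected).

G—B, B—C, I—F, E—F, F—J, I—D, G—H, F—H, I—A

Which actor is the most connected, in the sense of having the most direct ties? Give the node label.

Degrees — A:1, B:2, C:1, D:1, E:1, F:4, G:2, H:2, I:3, J:1.
The maximum is 4, attained only by F.

F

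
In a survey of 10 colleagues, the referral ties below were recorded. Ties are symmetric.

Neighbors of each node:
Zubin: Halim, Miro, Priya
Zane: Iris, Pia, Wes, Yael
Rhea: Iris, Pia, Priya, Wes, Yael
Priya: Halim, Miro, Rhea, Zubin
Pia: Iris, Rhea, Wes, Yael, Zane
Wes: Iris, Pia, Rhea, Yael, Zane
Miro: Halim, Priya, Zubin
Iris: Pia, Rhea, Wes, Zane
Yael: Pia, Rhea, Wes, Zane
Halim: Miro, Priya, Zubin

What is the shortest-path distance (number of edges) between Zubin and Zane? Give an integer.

One shortest route is Zubin – Priya – Rhea – Wes – Zane, which uses 4 edges, and at distance 3 from Zubin we only reach {Iris, Pia, Wes, Yael}, which does not include Zane. So d(Zubin,Zane) = 4.

4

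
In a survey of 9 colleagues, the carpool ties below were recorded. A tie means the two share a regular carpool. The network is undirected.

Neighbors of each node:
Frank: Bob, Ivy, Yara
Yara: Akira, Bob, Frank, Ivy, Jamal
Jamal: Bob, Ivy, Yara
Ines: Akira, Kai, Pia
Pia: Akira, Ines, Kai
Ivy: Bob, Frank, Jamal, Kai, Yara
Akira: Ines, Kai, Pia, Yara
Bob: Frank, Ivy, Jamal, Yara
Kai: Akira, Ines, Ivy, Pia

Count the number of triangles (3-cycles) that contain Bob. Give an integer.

5

Bob's neighbors: Frank, Ivy, Jamal, and Yara.
Neighbor pairs that are themselves tied: Bob–Frank–Ivy; Bob–Frank–Yara; Bob–Ivy–Jamal; Bob–Ivy–Yara; Bob–Jamal–Yara. Each forms one triangle with Bob, for 5 in total.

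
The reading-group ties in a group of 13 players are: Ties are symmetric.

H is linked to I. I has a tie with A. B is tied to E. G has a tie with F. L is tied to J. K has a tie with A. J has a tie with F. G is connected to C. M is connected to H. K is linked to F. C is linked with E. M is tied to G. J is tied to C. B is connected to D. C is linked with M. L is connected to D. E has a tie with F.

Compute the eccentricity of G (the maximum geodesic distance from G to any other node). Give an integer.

Distances from G: A:3, B:3, C:1, D:4, E:2, F:1, H:2, I:3, J:2, K:2, L:3, M:1.
The largest is 4 (to D), so the eccentricity of G is 4.

4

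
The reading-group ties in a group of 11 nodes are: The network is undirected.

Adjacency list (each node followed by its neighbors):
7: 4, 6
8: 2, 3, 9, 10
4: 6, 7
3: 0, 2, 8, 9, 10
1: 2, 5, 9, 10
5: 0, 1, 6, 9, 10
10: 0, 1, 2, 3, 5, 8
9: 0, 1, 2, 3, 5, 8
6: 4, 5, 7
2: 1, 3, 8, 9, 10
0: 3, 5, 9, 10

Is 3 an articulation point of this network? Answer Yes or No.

Even without 3, every remaining node can still reach every other (the residual graph is connected), so 3 is not a cut vertex.

No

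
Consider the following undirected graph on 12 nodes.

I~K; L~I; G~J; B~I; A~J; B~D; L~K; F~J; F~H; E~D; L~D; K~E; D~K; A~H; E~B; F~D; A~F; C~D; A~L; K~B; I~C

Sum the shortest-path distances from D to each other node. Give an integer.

Distances from D: A:2, B:1, C:1, E:1, F:1, G:3, H:2, I:2, J:2, K:1, L:1.
Sum = 2 + 1 + 1 + 1 + 1 + 3 + 2 + 2 + 2 + 1 + 1 = 17.

17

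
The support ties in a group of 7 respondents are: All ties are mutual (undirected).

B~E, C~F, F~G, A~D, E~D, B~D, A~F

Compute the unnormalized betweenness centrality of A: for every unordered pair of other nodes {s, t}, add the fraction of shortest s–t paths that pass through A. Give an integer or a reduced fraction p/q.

Pairs whose geodesics pass through A — D–C: 1; D–F: 1; D–G: 1; C–E: 1; C–B: 1; F–E: 1; F–B: 1; G–E: 1; G–B: 1.
All other pairs contribute 0.
Summing the contributions gives betweenness(A) = 9.

9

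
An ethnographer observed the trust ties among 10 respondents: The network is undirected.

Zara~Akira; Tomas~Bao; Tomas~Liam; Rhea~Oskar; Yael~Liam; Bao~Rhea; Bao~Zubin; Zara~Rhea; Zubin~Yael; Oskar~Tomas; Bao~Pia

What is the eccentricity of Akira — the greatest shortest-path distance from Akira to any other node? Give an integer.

Distances from Akira: Bao:3, Liam:5, Oskar:3, Pia:4, Rhea:2, Tomas:4, Yael:5, Zara:1, Zubin:4.
The largest is 5 (to Yael and Liam), so the eccentricity of Akira is 5.

5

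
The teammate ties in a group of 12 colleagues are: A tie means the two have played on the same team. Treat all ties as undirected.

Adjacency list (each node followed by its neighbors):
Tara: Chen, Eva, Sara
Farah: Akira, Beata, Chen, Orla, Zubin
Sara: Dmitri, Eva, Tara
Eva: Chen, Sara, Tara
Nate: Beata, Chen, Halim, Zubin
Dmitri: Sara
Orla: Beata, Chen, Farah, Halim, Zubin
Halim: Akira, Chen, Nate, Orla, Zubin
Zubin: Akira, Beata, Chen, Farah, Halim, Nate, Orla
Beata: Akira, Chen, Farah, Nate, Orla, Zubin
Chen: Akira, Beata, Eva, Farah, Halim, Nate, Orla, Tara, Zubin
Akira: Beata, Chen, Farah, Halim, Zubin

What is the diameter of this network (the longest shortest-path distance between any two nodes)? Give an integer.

4

Eccentricity of each node (its greatest distance to any other): Akira:4, Beata:4, Chen:3, Dmitri:4, Eva:2, Farah:4, Halim:4, Nate:4, Orla:4, Sara:3, Tara:2, Zubin:4.
The maximum eccentricity is 4, realized for instance by the pair Dmitri–Beata via Dmitri – Sara – Eva – Chen – Beata. So the diameter is 4.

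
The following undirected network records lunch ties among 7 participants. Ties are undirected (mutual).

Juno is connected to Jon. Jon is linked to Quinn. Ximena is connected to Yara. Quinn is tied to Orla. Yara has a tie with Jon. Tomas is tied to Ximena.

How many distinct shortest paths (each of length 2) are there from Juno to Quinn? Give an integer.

1

The shortest distance is 2, and the only length-2 path is Juno–Jon–Quinn. So there is exactly 1 shortest path.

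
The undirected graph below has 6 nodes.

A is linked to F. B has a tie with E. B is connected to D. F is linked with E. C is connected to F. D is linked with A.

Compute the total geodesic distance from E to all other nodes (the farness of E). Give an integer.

8

Distances from E: A:2, B:1, C:2, D:2, F:1.
Sum = 2 + 1 + 2 + 2 + 1 = 8.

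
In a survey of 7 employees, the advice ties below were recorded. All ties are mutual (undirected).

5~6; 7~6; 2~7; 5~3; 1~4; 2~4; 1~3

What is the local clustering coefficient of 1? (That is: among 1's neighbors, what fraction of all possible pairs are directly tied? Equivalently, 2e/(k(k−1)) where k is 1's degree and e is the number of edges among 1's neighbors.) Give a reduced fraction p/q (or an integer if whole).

1's neighbors: 3 and 4 (k = 2).
Possible neighbor pairs: C(2,2) = 1. Edges among them: none → e = 0.
Clustering(1) = 0/1.

0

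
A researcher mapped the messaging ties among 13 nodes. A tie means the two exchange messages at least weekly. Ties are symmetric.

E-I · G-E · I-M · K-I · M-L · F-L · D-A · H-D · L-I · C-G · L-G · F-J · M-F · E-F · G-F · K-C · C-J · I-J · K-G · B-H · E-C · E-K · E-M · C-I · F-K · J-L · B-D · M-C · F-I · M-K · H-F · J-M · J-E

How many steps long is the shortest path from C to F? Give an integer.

2

One shortest route is C – I – F, which uses 2 edges, and C and F are not directly tied, so nothing shorter exists. So d(C,F) = 2.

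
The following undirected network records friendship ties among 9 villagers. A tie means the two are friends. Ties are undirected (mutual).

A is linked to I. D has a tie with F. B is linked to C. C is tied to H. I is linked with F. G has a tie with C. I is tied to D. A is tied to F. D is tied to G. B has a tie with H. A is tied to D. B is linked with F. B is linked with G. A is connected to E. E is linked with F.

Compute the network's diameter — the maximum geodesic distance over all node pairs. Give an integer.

Eccentricity of each node (its greatest distance to any other): A:3, B:2, C:3, D:3, E:3, F:2, G:3, H:3, I:3.
The maximum eccentricity is 3, realized for instance by the pair D–H via D – F – B – H. So the diameter is 3.

3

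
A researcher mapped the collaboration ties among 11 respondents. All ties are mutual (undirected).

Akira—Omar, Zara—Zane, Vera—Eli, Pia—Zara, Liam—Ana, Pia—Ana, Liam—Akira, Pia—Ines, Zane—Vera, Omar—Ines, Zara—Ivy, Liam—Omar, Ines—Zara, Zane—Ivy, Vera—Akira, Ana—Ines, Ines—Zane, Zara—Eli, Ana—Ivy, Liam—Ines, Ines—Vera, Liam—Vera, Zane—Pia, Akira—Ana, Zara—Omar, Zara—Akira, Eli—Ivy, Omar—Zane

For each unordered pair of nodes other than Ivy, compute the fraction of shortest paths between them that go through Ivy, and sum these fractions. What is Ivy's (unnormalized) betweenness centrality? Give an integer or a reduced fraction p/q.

23/12

Pairs whose geodesics pass through Ivy — Zane–Eli: 1/3; Zane–Ana: 1/3; Zara–Ana: 1/4; Eli–Ana: 1.
All other pairs contribute 0.
Summing the contributions gives betweenness(Ivy) = 23/12.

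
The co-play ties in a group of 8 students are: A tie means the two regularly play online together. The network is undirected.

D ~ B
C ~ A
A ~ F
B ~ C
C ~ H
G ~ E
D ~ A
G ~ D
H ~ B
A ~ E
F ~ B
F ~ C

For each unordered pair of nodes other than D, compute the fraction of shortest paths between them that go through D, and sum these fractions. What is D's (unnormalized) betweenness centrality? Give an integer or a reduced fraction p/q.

14/3

Pairs whose geodesics pass through D — G–A: 1/2; G–F: 2/3; G–C: 2/3; G–H: 1; G–B: 1; E–B: 2/4; A–B: 1/3.
All other pairs contribute 0.
Summing the contributions gives betweenness(D) = 14/3.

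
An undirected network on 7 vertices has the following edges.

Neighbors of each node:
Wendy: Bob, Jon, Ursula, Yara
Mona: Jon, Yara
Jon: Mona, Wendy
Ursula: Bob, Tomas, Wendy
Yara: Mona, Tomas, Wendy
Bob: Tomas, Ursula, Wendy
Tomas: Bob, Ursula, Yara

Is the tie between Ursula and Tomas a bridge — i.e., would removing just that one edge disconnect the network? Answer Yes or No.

No

Even without that edge, Ursula still reaches Tomas via Ursula – Bob – Tomas, so the network stays connected. Not a bridge.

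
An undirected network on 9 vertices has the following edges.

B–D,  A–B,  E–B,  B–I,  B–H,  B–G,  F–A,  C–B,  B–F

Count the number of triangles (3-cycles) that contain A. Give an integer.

A's neighbors: B and F.
Neighbor pairs that are themselves tied: A–B–F. Each forms one triangle with A, for 1 in total.

1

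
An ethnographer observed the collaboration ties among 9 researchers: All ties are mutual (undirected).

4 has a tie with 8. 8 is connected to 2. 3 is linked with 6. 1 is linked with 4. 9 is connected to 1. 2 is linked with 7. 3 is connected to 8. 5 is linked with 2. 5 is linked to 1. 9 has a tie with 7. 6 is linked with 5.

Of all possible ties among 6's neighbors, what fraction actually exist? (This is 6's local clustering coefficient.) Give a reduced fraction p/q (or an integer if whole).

6's neighbors: 3 and 5 (k = 2).
Possible neighbor pairs: C(2,2) = 1. Edges among them: none → e = 0.
Clustering(6) = 0/1.

0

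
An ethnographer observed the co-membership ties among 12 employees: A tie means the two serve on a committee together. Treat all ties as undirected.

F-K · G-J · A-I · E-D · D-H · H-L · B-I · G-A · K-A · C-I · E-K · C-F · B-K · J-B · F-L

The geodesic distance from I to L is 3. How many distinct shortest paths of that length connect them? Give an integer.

The shortest distance is 3, and the only length-3 path is I–C–F–L. So there is exactly 1 shortest path.

1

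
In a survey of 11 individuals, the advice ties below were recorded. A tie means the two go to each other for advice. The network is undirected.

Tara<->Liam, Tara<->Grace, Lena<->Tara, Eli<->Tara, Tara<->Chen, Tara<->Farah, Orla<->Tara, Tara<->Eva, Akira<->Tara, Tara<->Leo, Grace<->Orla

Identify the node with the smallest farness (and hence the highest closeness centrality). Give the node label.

Farness (sum of distances to all others) for each node — Akira:19, Chen:19, Eli:19, Eva:19, Farah:19, Grace:18, Lena:19, Leo:19, Liam:19, Orla:18, Tara:10.
The smallest farness is 10, for Tara, so Tara has the highest closeness.

Tara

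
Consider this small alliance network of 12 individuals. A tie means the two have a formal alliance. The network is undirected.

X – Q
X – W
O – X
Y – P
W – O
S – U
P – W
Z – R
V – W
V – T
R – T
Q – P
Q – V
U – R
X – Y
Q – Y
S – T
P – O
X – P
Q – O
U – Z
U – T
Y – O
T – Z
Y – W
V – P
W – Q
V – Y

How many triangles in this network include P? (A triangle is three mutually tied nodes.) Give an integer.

13

P's neighbors: O, Q, V, W, X, and Y.
Neighbor pairs that are themselves tied: P–O–Q; P–O–W; P–O–X; P–O–Y; P–Q–V; P–Q–W; P–Q–X; P–Q–Y; P–V–W; P–V–Y; P–W–X; P–W–Y; P–X–Y. Each forms one triangle with P, for 13 in total.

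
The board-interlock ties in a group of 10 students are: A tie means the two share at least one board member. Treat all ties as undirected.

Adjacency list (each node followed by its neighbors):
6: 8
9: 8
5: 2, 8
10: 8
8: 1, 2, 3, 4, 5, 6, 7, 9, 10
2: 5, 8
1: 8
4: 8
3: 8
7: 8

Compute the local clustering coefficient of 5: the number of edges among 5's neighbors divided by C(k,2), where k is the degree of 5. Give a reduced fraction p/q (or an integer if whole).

5's neighbors: 2 and 8 (k = 2).
Possible neighbor pairs: C(2,2) = 1. Edges among them: 2–8 → e = 1.
Clustering(5) = 1/1.

1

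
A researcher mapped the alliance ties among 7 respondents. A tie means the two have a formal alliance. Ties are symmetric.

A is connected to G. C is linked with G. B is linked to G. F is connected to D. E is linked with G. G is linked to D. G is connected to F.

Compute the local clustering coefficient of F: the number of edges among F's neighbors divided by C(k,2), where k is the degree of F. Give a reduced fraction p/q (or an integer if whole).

1

F's neighbors: D and G (k = 2).
Possible neighbor pairs: C(2,2) = 1. Edges among them: D–G → e = 1.
Clustering(F) = 1/1.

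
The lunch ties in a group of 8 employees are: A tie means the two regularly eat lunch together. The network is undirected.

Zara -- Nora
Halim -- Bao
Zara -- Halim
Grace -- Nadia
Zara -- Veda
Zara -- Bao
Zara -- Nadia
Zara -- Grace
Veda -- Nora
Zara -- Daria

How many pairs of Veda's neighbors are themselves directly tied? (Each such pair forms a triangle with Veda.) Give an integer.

Veda's neighbors: Nora and Zara.
Neighbor pairs that are themselves tied: Veda–Nora–Zara. Each forms one triangle with Veda, for 1 in total.

1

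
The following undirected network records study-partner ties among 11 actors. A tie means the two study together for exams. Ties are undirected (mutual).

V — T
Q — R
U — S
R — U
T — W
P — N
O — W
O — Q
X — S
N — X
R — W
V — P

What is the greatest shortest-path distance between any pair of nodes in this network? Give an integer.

5

Eccentricity of each node (its greatest distance to any other): N:5, O:5, P:5, Q:5, R:4, S:4, T:4, U:4, V:4, W:4, X:5.
The maximum eccentricity is 5, realized for instance by the pair P–Q via P – V – T – W – R – Q. So the diameter is 5.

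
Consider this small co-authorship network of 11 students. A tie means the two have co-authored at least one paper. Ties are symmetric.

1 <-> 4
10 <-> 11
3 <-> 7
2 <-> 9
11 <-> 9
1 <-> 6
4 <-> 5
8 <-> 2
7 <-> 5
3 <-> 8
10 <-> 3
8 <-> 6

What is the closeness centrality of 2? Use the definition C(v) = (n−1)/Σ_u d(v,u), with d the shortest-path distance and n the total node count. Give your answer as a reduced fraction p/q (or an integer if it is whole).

2/5

Distances from 2: 1:3, 3:2, 4:4, 5:4, 6:2, 7:3, 8:1, 9:1, 10:3, 11:2. Sum = 25.
n = 11, so closeness = 10/25 = 2/5.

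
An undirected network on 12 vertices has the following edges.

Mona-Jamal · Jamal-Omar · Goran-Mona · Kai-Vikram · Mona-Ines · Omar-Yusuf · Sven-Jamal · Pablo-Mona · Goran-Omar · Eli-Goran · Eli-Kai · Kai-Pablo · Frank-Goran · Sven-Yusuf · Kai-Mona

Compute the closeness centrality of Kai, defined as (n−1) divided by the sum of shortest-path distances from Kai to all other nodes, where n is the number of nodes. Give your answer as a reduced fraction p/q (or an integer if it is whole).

11/23

Distances from Kai: Eli:1, Frank:3, Goran:2, Ines:2, Jamal:2, Mona:1, Omar:3, Pablo:1, Sven:3, Vikram:1, Yusuf:4. Sum = 23.
n = 12, so closeness = 11/23.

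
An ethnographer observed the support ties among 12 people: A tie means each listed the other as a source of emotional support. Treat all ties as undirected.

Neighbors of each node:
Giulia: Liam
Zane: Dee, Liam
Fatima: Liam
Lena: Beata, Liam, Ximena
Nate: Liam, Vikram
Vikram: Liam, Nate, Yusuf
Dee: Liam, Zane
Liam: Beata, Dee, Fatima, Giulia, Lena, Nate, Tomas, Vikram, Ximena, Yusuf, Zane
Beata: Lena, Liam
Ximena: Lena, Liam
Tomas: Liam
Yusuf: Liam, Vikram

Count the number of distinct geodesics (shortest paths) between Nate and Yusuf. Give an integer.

2

The shortest distance is 2. The length-2 paths are: Nate–Liam–Yusuf; Nate–Vikram–Yusuf.
That gives 2 distinct shortest paths.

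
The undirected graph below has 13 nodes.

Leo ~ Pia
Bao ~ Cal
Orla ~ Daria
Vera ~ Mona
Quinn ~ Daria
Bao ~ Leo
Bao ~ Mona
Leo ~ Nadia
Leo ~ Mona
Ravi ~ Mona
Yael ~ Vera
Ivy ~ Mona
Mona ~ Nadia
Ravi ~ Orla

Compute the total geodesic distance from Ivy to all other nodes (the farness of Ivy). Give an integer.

Distances from Ivy: Bao:2, Cal:3, Daria:4, Leo:2, Mona:1, Nadia:2, Orla:3, Pia:3, Quinn:5, Ravi:2, Vera:2, Yael:3.
Sum = 2 + 3 + 4 + 2 + 1 + 2 + 3 + 3 + 5 + 2 + 2 + 3 = 32.

32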